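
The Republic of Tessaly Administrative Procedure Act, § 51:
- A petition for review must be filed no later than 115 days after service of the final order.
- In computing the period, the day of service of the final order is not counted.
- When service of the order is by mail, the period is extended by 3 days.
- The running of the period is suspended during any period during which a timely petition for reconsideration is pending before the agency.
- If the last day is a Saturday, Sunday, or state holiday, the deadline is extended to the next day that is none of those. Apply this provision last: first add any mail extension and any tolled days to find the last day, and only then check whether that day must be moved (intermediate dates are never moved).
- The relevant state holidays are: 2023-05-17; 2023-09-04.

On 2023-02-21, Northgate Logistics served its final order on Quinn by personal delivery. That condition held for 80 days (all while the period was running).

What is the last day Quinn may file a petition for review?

115 days after 2023-02-21 is June 16, 2023.
Service was not by mail, so no mail extension applies.
Tolling adds 80 days: June 16, 2023 + 80 days = September 4, 2023.
September 4, 2023 is a listed holiday. The next qualifying day is September 5, 2023.

September 5, 2023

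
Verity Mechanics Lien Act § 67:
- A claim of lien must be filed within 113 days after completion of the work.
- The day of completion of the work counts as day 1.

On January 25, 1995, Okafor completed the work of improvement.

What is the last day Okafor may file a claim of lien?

May 17, 1995

Counting January 25, 1995 as day 1, day 113 is May 17, 1995.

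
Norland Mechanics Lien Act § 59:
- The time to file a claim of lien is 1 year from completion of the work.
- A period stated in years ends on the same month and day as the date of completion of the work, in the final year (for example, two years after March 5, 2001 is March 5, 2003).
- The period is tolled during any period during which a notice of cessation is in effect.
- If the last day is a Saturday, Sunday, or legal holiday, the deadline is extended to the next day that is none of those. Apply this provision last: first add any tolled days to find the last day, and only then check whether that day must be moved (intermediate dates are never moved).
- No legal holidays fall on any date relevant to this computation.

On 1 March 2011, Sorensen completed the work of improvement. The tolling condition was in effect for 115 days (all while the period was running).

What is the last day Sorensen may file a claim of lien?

1 year after 1 March 2011 is March 1, 2012.
Tolling adds 115 days: March 1, 2012 + 115 days = June 24, 2012.
June 24, 2012 is Sunday. The next qualifying day is June 25, 2012.

June 25, 2012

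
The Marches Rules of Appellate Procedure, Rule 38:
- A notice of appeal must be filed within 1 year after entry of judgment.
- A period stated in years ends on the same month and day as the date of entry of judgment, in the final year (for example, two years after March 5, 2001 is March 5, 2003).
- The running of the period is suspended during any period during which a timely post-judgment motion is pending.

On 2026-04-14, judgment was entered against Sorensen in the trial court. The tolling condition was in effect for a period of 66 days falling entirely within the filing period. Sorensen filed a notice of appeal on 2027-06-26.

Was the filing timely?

1 year after 2026-04-14 is April 14, 2027.
Tolling adds 66 days: April 14, 2027 + 66 days = June 19, 2027.
The deadline is June 19, 2027; the filing on June 26, 2027 is after that date.

No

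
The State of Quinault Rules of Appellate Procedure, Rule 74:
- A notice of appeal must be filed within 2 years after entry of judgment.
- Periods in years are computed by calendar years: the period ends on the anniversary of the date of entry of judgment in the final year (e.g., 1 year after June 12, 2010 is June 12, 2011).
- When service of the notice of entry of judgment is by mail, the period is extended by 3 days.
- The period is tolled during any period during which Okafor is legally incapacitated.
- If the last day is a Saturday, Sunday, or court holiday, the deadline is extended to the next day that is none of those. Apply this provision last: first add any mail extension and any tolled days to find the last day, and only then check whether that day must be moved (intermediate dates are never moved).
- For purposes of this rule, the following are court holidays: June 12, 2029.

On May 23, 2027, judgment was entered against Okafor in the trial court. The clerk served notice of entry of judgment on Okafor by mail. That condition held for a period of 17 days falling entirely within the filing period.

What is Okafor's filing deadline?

June 13, 2029

2 years after May 23, 2027 is May 23, 2029.
Service was by mail, adding 3 days: May 23, 2029 + 3 days = May 26, 2029.
Tolling adds 17 days: May 26, 2029 + 17 days = June 12, 2029.
June 12, 2029 is a listed holiday. The next qualifying day is June 13, 2029.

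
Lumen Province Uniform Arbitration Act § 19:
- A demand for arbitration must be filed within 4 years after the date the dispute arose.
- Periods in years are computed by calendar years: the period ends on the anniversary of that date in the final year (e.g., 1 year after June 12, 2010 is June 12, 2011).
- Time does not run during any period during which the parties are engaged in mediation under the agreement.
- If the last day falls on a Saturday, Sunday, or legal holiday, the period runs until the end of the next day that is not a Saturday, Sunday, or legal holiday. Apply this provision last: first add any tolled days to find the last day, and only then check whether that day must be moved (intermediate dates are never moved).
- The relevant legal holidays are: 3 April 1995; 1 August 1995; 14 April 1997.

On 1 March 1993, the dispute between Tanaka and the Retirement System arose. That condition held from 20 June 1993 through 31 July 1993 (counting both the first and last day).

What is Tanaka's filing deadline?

4 years after 1 March 1993 is March 1, 1997.
From June 20, 1993 through July 31, 1993 inclusive is 42 days; tolling adds 42 days: March 1, 1997 + 42 days = April 12, 1997.
April 12, 1997 is Saturday; April 13, 1997 is Sunday; April 14, 1997 is a listed holiday. The next qualifying day is April 15, 1997.

April 15, 1997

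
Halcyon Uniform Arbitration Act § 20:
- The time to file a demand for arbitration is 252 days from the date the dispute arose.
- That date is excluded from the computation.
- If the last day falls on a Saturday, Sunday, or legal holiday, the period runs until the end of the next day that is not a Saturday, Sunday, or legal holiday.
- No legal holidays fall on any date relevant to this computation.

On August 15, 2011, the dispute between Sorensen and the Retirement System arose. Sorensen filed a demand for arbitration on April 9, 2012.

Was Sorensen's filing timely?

252 days after August 15, 2011 is April 23, 2012.
April 23, 2012 is a Monday and not a legal holiday, so no extension applies.
The deadline is April 23, 2012; the filing on April 9, 2012 is on or before that date.

Yes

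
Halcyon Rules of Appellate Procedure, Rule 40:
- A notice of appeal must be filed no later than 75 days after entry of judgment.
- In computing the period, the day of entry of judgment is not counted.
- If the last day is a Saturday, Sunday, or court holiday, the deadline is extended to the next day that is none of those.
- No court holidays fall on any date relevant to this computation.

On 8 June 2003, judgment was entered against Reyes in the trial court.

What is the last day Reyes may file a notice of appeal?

75 days after 8 June 2003 is August 22, 2003.
August 22, 2003 is a Friday and not a court holiday, so no extension applies.

August 22, 2003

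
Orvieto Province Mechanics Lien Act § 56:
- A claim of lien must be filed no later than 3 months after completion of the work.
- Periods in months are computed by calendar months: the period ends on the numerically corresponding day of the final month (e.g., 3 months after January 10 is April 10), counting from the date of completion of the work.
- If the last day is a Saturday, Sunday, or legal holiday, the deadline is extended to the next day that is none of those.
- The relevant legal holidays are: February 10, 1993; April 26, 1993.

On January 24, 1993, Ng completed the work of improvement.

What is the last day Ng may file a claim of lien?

3 months after January 24, 1993 is April 24, 1993.
April 24, 1993 is Saturday; April 25, 1993 is Sunday; April 26, 1993 is a listed holiday. The next qualifying day is April 27, 1993.

April 27, 1993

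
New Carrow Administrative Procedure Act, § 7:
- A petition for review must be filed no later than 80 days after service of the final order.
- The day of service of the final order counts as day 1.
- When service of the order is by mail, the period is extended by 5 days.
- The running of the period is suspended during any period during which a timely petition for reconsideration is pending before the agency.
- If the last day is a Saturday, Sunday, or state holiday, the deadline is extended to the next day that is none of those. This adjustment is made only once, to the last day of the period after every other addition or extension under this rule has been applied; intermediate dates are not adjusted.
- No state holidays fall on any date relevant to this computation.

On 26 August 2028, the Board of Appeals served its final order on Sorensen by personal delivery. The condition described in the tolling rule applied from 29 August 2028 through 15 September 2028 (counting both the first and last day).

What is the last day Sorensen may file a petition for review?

Counting 26 August 2028 as day 1, day 80 is November 13, 2028.
Service was not by mail, so no mail extension applies.
From August 29, 2028 through September 15, 2028 inclusive is 18 days; tolling adds 18 days: November 13, 2028 + 18 days = December 1, 2028.
December 1, 2028 is a Friday and not a state holiday, so no extension applies.

December 1, 2028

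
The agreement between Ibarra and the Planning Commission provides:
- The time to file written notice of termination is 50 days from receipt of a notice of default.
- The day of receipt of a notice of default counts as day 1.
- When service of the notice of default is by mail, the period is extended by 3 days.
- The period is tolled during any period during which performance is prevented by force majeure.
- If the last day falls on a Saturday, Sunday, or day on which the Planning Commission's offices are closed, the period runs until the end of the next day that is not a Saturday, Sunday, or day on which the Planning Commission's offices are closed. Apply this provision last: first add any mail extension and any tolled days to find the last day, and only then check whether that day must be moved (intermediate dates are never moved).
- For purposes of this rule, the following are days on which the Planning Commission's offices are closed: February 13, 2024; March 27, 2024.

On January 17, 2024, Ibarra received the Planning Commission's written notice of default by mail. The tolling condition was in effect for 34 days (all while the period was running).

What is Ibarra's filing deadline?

April 12, 2024

Counting January 17, 2024 as day 1, day 50 is March 6, 2024.
Service was by mail, adding 3 days: March 6, 2024 + 3 days = March 9, 2024.
Tolling adds 34 days: March 9, 2024 + 34 days = April 12, 2024.
April 12, 2024 is a Friday and not a day on which the Planning Commission's offices are closed, so no extension applies.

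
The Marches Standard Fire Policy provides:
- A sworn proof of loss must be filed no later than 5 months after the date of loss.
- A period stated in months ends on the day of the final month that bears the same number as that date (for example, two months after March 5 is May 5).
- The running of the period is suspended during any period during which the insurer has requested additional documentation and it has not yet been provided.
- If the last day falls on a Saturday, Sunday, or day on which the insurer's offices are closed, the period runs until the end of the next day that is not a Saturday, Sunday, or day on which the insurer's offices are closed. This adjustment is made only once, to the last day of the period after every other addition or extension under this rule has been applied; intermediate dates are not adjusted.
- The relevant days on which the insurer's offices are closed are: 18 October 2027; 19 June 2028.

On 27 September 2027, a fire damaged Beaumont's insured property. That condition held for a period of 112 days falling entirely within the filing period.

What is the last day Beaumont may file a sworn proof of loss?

5 months after 27 September 2027 is February 27, 2028.
Tolling adds 112 days: February 27, 2028 + 112 days = June 18, 2028.
June 18, 2028 is Sunday; June 19, 2028 is a listed holiday. The next qualifying day is June 20, 2028.

June 20, 2028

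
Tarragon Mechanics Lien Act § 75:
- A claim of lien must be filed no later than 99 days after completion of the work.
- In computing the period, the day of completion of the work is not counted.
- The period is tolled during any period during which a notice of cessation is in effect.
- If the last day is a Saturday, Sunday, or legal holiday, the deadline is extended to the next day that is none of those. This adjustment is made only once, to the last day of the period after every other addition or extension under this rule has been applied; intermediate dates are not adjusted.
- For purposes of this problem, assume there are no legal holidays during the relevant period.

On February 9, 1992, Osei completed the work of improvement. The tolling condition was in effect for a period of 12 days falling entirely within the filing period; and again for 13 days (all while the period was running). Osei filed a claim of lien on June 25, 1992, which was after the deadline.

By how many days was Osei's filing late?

13 days

99 days after February 9, 1992 is May 18, 1992.
Tolling adds 12 days: May 18, 1992 + 12 days = May 30, 1992.
Tolling adds 13 days: May 30, 1992 + 13 days = June 12, 1992.
June 12, 1992 is a Friday and not a legal holiday, so no extension applies.
The deadline is June 12, 1992; from June 12, 1992 to June 25, 1992 is 13 days.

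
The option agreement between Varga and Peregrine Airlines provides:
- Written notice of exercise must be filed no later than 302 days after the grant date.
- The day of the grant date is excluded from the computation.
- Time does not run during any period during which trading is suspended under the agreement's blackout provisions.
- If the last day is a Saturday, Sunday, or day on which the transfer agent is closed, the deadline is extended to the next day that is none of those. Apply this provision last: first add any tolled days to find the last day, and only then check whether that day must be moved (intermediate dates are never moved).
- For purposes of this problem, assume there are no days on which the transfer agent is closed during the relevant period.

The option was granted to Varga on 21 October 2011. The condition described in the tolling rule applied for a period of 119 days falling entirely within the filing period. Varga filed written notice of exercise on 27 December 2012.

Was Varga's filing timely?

No

302 days after 21 October 2011 is August 18, 2012.
Tolling adds 119 days: August 18, 2012 + 119 days = December 15, 2012.
December 15, 2012 is Saturday; December 16, 2012 is Sunday. The next qualifying day is December 17, 2012.
The deadline is December 17, 2012; the filing on December 27, 2012 is after that date.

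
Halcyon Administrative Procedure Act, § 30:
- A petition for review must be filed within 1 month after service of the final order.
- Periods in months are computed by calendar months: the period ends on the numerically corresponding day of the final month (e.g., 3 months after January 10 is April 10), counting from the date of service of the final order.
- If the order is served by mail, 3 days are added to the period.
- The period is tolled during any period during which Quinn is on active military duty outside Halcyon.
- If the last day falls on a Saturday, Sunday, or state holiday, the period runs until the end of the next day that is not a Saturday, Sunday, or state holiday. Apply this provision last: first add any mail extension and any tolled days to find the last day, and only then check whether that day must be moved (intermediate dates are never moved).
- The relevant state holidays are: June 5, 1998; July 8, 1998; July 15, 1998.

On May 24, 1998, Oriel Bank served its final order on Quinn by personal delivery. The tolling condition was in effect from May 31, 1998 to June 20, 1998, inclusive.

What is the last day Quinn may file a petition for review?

1 month after May 24, 1998 is June 24, 1998.
Service was not by mail, so no mail extension applies.
From May 31, 1998 through June 20, 1998 inclusive is 21 days; tolling adds 21 days: June 24, 1998 + 21 days = July 15, 1998.
July 15, 1998 is a listed holiday. The next qualifying day is July 16, 1998.

July 16, 1998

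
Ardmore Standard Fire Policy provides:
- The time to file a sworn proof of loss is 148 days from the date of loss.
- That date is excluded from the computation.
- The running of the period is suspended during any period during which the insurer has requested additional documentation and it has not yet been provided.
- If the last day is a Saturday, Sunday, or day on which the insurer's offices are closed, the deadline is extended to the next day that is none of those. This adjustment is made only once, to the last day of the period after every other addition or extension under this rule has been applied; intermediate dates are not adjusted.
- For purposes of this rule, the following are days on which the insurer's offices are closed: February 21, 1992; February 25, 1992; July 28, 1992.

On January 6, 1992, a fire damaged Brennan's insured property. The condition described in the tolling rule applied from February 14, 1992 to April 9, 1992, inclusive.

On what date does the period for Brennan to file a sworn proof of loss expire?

148 days after January 6, 1992 is June 2, 1992.
From February 14, 1992 through April 9, 1992 inclusive is 56 days; tolling adds 56 days: June 2, 1992 + 56 days = July 28, 1992.
July 28, 1992 is a listed holiday. The next qualifying day is July 29, 1992.

July 29, 1992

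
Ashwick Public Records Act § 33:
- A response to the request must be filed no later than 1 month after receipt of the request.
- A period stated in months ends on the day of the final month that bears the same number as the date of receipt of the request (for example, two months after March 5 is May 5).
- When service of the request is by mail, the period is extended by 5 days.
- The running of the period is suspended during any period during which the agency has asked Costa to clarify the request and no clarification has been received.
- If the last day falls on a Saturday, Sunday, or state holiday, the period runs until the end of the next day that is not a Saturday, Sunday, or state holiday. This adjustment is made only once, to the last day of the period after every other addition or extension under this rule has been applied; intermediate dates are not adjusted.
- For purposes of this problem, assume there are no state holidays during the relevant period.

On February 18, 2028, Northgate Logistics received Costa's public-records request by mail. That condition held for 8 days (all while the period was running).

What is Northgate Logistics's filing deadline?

1 month after February 18, 2028 is March 18, 2028.
Service was by mail, adding 5 days: March 18, 2028 + 5 days = March 23, 2028.
Tolling adds 8 days: March 23, 2028 + 8 days = March 31, 2028.
March 31, 2028 is a Friday and not a state holiday, so no extension applies.

March 31, 2028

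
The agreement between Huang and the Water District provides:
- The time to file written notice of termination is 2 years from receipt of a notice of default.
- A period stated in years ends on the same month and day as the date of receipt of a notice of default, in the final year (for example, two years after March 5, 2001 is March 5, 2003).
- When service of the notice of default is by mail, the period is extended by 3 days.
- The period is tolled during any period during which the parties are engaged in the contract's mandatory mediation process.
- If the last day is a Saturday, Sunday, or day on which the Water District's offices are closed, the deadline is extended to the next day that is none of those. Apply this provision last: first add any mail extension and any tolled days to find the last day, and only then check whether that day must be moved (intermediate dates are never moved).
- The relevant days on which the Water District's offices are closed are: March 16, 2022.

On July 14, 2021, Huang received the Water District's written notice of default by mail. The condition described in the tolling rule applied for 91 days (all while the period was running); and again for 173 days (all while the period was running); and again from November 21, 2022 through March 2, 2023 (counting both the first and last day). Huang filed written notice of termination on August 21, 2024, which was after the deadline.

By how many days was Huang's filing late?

2 years after July 14, 2021 is July 14, 2023.
Service was by mail, adding 3 days: July 14, 2023 + 3 days = July 17, 2023.
Tolling adds 91 days: July 17, 2023 + 91 days = October 16, 2023.
Tolling adds 173 days: October 16, 2023 + 173 days = April 6, 2024.
From November 21, 2022 through March 2, 2023 inclusive is 102 days; tolling adds 102 days: April 6, 2024 + 102 days = July 17, 2024.
July 17, 2024 is a Wednesday and not a day on which the Water District's offices are closed, so no extension applies.
The deadline is July 17, 2024; from July 17, 2024 to August 21, 2024 is 35 days.

35 days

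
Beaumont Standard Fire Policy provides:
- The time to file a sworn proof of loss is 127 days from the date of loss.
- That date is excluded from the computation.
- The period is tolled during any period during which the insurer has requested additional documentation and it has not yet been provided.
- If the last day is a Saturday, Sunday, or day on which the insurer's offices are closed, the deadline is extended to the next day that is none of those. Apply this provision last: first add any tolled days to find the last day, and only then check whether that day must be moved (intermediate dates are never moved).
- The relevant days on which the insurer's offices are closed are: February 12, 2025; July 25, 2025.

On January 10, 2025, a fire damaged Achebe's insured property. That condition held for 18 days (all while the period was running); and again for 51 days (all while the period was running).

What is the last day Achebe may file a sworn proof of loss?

July 28, 2025

127 days after January 10, 2025 is May 17, 2025.
Tolling adds 18 days: May 17, 2025 + 18 days = June 4, 2025.
Tolling adds 51 days: June 4, 2025 + 51 days = July 25, 2025.
July 25, 2025 is a listed holiday; July 26, 2025 is Saturday; July 27, 2025 is Sunday. The next qualifying day is July 28, 2025.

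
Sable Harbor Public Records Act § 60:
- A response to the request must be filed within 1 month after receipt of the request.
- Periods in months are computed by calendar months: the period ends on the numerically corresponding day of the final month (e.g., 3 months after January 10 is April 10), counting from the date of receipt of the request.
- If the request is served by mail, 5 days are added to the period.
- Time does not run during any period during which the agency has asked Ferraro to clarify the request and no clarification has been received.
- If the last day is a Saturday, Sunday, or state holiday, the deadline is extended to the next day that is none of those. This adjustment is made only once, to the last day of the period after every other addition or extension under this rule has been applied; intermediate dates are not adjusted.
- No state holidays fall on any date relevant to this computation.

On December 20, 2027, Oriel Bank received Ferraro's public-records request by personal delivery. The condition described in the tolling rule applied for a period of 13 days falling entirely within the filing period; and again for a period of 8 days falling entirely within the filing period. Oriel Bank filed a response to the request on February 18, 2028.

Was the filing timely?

1 month after December 20, 2027 is January 20, 2028.
Service was not by mail, so no mail extension applies.
Tolling adds 13 days: January 20, 2028 + 13 days = February 2, 2028.
Tolling adds 8 days: February 2, 2028 + 8 days = February 10, 2028.
February 10, 2028 is a Thursday and not a state holiday, so no extension applies.
The deadline is February 10, 2028; the filing on February 18, 2028 is after that date.

No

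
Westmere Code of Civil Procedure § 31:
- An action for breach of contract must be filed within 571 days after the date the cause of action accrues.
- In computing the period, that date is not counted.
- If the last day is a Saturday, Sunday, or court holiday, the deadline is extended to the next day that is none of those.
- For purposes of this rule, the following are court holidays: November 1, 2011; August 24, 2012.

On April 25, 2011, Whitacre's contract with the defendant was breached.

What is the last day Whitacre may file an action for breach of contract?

November 16, 2012

571 days after April 25, 2011 is November 16, 2012.
November 16, 2012 is a Friday and not a court holiday, so no extension applies.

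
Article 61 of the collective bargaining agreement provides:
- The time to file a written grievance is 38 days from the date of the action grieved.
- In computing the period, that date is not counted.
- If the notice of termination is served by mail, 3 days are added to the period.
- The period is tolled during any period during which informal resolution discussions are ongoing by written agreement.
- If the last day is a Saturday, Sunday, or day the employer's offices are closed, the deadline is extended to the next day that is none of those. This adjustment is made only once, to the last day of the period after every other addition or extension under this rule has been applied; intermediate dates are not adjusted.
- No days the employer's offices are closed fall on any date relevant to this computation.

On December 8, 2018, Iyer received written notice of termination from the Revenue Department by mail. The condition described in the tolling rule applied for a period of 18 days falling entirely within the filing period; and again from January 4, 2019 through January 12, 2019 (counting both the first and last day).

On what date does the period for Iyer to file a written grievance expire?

February 14, 2019

38 days after December 8, 2018 is January 15, 2019.
Service was by mail, adding 3 days: January 15, 2019 + 3 days = January 18, 2019.
Tolling adds 18 days: January 18, 2019 + 18 days = February 5, 2019.
From January 4, 2019 through January 12, 2019 inclusive is 9 days; tolling adds 9 days: February 5, 2019 + 9 days = February 14, 2019.
February 14, 2019 is a Thursday and not a day the employer's offices are closed, so no extension applies.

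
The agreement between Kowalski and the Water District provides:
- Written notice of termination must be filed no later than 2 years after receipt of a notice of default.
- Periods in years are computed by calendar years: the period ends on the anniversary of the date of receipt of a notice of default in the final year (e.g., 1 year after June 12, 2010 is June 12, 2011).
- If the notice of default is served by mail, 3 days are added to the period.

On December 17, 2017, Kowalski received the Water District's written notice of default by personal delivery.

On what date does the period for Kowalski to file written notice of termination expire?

2 years after December 17, 2017 is December 17, 2019.
Service was not by mail, so no mail extension applies.

December 17, 2019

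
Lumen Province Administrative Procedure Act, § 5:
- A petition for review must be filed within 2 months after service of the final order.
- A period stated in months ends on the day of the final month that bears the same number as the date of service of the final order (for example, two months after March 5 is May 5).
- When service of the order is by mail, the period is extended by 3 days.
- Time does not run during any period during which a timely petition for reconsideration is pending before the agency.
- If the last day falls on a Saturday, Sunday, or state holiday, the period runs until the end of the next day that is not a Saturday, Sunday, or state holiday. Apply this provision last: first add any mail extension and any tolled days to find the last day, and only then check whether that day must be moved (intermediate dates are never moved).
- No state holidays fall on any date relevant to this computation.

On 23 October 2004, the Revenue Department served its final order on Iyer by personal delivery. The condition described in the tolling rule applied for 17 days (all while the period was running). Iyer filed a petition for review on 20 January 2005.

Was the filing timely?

No

2 months after 23 October 2004 is December 23, 2004.
Service was not by mail, so no mail extension applies.
Tolling adds 17 days: December 23, 2004 + 17 days = January 9, 2005.
January 9, 2005 is Sunday. The next qualifying day is January 10, 2005.
The deadline is January 10, 2005; the filing on January 20, 2005 is after that date.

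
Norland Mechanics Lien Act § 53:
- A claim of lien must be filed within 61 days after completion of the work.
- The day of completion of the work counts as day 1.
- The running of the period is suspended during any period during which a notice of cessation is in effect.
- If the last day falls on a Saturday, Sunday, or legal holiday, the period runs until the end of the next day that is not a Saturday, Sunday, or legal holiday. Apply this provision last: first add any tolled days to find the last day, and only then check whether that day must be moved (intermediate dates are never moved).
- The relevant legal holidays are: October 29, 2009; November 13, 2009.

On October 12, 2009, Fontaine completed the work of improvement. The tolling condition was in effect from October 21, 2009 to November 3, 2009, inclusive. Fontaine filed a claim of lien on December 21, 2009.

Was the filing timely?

Yes

Counting October 12, 2009 as day 1, day 61 is December 11, 2009.
From October 21, 2009 through November 3, 2009 inclusive is 14 days; tolling adds 14 days: December 11, 2009 + 14 days = December 25, 2009.
December 25, 2009 is a Friday and not a legal holiday, so no extension applies.
The deadline is December 25, 2009; the filing on December 21, 2009 is on or before that date.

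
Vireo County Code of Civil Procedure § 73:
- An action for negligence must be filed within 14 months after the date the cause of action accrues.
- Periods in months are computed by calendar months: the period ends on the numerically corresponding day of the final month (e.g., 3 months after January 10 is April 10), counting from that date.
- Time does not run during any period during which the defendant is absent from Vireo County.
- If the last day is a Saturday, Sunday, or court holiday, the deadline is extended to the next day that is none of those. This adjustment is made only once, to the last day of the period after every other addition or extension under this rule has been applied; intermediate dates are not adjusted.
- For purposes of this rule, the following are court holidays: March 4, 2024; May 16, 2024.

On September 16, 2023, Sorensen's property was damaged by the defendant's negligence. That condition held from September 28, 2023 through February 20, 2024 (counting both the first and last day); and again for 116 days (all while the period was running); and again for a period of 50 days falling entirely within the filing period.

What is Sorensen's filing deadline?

14 months after September 16, 2023 is November 16, 2024.
From September 28, 2023 through February 20, 2024 inclusive is 146 days; tolling adds 146 days: November 16, 2024 + 146 days = April 11, 2025.
Tolling adds 116 days: April 11, 2025 + 116 days = August 5, 2025.
Tolling adds 50 days: August 5, 2025 + 50 days = September 24, 2025.
September 24, 2025 is a Wednesday and not a court holiday, so no extension applies.

September 24, 2025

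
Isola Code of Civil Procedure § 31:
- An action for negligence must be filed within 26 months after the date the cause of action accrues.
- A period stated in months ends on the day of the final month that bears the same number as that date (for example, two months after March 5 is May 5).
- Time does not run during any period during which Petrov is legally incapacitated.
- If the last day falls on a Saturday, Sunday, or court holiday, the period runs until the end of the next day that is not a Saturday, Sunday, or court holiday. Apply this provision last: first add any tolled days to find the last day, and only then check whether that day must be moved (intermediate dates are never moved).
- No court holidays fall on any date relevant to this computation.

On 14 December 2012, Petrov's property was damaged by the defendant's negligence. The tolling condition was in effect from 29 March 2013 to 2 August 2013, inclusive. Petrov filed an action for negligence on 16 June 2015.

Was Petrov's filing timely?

26 months after 14 December 2012 is February 14, 2015.
From March 29, 2013 through August 2, 2013 inclusive is 127 days; tolling adds 127 days: February 14, 2015 + 127 days = June 21, 2015.
June 21, 2015 is Sunday. The next qualifying day is June 22, 2015.
The deadline is June 22, 2015; the filing on June 16, 2015 is on or before that date.

Yes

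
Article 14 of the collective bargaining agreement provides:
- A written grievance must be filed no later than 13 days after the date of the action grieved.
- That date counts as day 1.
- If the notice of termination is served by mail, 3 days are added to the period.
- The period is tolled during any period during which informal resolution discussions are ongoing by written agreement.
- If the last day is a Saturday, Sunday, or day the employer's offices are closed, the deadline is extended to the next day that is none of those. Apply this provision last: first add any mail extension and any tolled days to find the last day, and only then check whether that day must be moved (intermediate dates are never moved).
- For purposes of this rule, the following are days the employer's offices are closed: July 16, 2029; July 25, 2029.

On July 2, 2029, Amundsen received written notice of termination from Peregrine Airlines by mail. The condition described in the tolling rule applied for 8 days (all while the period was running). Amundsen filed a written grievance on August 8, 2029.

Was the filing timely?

No

Counting July 2, 2029 as day 1, day 13 is July 14, 2029.
Service was by mail, adding 3 days: July 14, 2029 + 3 days = July 17, 2029.
Tolling adds 8 days: July 17, 2029 + 8 days = July 25, 2029.
July 25, 2029 is a listed holiday. The next qualifying day is July 26, 2029.
The deadline is July 26, 2029; the filing on August 8, 2029 is after that date.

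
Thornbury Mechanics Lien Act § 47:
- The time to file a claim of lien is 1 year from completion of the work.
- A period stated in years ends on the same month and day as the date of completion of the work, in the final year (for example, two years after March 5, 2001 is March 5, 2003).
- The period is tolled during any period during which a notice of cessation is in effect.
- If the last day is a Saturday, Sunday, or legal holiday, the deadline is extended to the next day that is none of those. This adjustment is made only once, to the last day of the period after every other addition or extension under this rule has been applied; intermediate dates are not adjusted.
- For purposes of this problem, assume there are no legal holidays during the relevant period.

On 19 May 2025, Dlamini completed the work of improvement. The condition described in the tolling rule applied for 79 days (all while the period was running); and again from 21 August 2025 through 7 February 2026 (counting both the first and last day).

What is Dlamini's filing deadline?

1 year after 19 May 2025 is May 19, 2026.
Tolling adds 79 days: May 19, 2026 + 79 days = August 6, 2026.
From August 21, 2025 through February 7, 2026 inclusive is 171 days; tolling adds 171 days: August 6, 2026 + 171 days = January 24, 2027.
January 24, 2027 is Sunday. The next qualifying day is January 25, 2027.

January 25, 2027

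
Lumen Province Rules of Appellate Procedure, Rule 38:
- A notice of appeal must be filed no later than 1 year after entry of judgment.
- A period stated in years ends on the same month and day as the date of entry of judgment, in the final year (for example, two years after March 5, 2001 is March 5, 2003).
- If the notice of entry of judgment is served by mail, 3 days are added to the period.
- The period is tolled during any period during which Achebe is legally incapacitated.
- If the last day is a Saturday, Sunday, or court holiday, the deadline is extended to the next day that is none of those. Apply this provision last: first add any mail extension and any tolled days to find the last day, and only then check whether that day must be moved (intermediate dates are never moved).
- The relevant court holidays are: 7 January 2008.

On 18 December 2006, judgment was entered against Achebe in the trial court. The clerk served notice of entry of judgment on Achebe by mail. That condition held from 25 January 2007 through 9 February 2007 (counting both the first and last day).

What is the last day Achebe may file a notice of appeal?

1 year after 18 December 2006 is December 18, 2007.
Service was by mail, adding 3 days: December 18, 2007 + 3 days = December 21, 2007.
From January 25, 2007 through February 9, 2007 inclusive is 16 days; tolling adds 16 days: December 21, 2007 + 16 days = January 6, 2008.
January 6, 2008 is Sunday; January 7, 2008 is a listed holiday. The next qualifying day is January 8, 2008.

January 8, 2008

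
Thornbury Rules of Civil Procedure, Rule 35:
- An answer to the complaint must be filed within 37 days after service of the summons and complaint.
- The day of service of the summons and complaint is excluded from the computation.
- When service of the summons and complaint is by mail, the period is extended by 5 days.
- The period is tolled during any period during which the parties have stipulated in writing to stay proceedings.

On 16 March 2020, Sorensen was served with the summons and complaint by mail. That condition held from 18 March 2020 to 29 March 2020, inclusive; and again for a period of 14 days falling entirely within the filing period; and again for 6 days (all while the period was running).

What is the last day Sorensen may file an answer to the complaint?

May 29, 2020

37 days after 16 March 2020 is April 22, 2020.
Service was by mail, adding 5 days: April 22, 2020 + 5 days = April 27, 2020.
From March 18, 2020 through March 29, 2020 inclusive is 12 days; tolling adds 12 days: April 27, 2020 + 12 days = May 9, 2020.
Tolling adds 14 days: May 9, 2020 + 14 days = May 23, 2020.
Tolling adds 6 days: May 23, 2020 + 6 days = May 29, 2020.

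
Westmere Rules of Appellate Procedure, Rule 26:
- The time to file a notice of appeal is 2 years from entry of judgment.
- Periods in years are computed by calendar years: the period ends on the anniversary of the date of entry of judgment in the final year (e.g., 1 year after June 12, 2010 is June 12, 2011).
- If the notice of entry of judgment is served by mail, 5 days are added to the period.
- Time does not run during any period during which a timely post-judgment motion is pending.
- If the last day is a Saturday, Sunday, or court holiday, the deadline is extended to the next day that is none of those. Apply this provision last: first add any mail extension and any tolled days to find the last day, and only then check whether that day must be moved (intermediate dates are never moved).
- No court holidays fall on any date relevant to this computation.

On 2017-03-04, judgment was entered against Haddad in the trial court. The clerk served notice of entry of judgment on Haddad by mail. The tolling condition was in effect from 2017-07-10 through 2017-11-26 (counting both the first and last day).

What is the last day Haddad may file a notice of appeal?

July 29, 2019

2 years after 2017-03-04 is March 4, 2019.
Service was by mail, adding 5 days: March 4, 2019 + 5 days = March 9, 2019.
From July 10, 2017 through November 26, 2017 inclusive is 140 days; tolling adds 140 days: March 9, 2019 + 140 days = July 27, 2019.
July 27, 2019 is Saturday; July 28, 2019 is Sunday. The next qualifying day is July 29, 2019.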